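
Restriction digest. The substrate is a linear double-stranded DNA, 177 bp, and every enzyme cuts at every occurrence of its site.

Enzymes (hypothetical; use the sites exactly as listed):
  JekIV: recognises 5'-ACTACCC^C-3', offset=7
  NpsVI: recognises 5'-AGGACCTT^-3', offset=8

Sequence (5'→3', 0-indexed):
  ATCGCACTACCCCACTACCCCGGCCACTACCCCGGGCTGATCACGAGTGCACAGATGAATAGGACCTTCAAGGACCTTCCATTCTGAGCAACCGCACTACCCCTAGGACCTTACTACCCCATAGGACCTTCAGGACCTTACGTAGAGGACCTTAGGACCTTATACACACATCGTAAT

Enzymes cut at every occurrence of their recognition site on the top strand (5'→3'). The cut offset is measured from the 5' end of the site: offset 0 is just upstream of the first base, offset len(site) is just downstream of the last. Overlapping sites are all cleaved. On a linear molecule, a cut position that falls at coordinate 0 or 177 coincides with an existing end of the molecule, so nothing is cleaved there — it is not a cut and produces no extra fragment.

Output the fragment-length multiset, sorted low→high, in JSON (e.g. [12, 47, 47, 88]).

Site scan:
  JekIV (ACTACCCC, off=7): starts [5, 13, 25, 95, 112] → cuts [12, 20, 32, 102, 119]
  NpsVI (AGGACCTT, off=8): starts [60, 70, 104, 122, 131, 145, 153] → cuts [68, 78, 112, 130, 139, 153, 161]

Pooled cuts: [12, 20, 32, 68, 78, 102, 112, 119, 130, 139, 153, 161]

Fragment lengths:
  [0,12): 12 bp
  [12,20): 8 bp
  [20,32): 12 bp
  [32,68): 36 bp
  [68,78): 10 bp
  [78,102): 24 bp
  [102,112): 10 bp
  [112,119): 7 bp
  [119,130): 11 bp
  [130,139): 9 bp
  [139,153): 14 bp
  [153,161): 8 bp
  [161,177): 16 bp

[7,8,8,9,10,10,11,12,12,14,16,24,36]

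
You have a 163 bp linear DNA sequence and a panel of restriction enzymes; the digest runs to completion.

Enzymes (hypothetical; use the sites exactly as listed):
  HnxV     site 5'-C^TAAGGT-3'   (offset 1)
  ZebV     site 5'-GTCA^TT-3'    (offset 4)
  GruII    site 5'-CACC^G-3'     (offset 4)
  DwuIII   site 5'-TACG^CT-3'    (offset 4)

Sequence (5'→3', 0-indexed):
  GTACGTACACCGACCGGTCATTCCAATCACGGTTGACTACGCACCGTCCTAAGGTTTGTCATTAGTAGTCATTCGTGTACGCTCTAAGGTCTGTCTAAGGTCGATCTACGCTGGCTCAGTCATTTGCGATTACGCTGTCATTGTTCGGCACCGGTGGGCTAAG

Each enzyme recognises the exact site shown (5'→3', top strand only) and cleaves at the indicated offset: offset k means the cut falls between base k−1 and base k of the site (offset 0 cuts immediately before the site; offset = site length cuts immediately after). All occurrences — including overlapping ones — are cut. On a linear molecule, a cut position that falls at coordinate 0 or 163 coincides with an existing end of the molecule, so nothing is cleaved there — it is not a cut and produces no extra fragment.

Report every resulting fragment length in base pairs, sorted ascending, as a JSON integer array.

Site scan:
  HnxV (CTAAGGT, off=1): starts [48, 83, 94] → cuts [49, 84, 95]
  ZebV (GTCATT, off=4): starts [16, 57, 67, 118, 136] → cuts [20, 61, 71, 122, 140]
  GruII (CACCG, off=4): starts [7, 41, 148] → cuts [11, 45, 152]
  DwuIII (TACGCT, off=4): starts [77, 106, 130] → cuts [81, 110, 134]

Pooled cuts: [11, 20, 45, 49, 61, 71, 81, 84, 95, 110, 122, 134, 140, 152]

Fragments:
  [0,11): 11 bp
  [11,20): 9 bp
  [20,45): 25 bp
  [45,49): 4 bp
  [49,61): 12 bp
  [61,71): 10 bp
  [71,81): 10 bp
  [81,84): 3 bp
  [84,95): 11 bp
  [95,110): 15 bp
  [110,122): 12 bp
  [122,134): 12 bp
  [134,140): 6 bp
  [140,152): 12 bp
  [152,163): 11 bp

[3,4,6,9,10,10,11,11,11,12,12,12,12,15,25]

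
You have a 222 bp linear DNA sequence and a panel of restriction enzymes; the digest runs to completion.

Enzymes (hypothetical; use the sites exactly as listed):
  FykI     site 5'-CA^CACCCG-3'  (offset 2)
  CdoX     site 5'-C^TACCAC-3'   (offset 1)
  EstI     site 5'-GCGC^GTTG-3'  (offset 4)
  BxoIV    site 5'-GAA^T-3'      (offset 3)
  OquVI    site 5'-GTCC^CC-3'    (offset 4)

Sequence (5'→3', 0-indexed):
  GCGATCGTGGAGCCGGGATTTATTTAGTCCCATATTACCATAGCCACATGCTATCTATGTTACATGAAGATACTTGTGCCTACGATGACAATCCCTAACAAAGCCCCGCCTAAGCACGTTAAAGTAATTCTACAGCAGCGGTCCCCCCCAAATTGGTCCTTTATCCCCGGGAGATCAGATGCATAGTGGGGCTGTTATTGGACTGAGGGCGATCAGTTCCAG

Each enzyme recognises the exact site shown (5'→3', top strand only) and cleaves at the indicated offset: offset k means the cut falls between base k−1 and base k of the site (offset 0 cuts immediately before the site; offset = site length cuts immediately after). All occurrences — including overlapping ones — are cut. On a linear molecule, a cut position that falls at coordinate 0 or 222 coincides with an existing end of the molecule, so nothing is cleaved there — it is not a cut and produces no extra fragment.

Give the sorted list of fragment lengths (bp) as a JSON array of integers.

[78,144]

Scan for sites:
  FykI (CACACCCG, off=2): no sites
  CdoX (CTACCAC, off=1): no sites
  EstI (GCGCGTTG, off=4): no sites
  BxoIV (GAAT, off=3): no sites
  OquVI GTCCCC/4: at [140] ⇒ [144]

All cut coordinates (distinct, sorted): [144]

Fragment lengths:
  [0,144): 144 bp
  [144,222): 78 bp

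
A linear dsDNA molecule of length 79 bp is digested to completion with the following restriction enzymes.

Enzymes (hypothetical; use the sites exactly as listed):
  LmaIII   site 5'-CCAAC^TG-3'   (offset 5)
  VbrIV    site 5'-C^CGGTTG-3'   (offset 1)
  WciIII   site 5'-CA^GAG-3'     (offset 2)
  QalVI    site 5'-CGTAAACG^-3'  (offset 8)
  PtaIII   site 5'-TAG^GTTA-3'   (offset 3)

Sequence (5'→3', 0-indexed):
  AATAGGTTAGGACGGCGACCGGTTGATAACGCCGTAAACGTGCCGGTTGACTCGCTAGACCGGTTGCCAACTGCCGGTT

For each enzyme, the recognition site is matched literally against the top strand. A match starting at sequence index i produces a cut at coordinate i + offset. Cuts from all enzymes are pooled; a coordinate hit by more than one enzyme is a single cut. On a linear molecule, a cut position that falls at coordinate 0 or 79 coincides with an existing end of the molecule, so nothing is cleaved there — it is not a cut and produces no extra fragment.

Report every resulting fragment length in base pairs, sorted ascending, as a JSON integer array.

[3,5,8,11,14,17,21]

Per-enzyme occurrences:
  LmaIII (CCAACTG, off=5): starts [66] → cuts [71]
  VbrIV (CCGGTTG, off=1): starts [18, 42, 59] → cuts [19, 43, 60]
  WciIII (CAGAG, off=2): no sites
  QalVI (CGTAAACG, off=8): starts [32] → cuts [40]
  PtaIII (TAGGTTA, off=3): starts [2] → cuts [5]

All cut coordinates (distinct, sorted): [5, 19, 40, 43, 60, 71]

Fragments:
  [0,5): 5 bp
  [5,19): 14 bp
  [19,40): 21 bp
  [40,43): 3 bp
  [43,60): 17 bp
  [60,71): 11 bp
  [71,79): 8 bp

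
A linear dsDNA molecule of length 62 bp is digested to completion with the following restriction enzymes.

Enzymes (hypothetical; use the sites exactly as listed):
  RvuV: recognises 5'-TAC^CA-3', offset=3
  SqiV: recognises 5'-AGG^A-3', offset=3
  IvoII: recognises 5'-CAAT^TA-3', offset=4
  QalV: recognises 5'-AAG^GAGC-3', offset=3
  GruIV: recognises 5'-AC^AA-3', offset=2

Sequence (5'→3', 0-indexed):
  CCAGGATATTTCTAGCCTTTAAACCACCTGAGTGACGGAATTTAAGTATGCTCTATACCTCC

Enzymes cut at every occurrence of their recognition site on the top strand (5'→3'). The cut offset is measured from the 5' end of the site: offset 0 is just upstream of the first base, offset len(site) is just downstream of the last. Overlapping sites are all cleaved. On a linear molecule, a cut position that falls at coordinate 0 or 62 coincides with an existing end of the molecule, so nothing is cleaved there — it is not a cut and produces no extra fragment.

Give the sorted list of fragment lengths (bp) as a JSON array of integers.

Scan for sites:
  RvuV (TACCA, off=3): no sites
  SqiV AGGA/3: at [2] ⇒ [5]
  IvoII (CAATTA, off=4): no sites
  QalV (AAGGAGC, off=3): no sites
  GruIV (ACAA, off=2): no sites

Pooled cuts: [5]

Fragment lengths:
  [0,5): 5 bp
  [5,62): 57 bp

[5,57]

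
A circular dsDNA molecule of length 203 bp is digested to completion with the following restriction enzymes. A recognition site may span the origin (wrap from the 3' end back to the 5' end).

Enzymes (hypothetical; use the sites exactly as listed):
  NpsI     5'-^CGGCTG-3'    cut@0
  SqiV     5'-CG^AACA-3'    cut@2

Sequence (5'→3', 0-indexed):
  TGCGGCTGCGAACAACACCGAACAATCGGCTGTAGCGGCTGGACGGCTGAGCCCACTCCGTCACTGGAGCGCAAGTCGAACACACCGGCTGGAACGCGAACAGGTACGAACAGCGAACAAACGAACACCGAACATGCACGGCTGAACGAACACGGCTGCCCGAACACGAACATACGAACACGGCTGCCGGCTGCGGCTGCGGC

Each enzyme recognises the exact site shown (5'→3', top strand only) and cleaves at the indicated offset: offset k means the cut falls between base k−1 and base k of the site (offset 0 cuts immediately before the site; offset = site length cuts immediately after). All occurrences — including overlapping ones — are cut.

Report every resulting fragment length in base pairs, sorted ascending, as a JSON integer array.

Scan for sites:
  NpsI (CGGCTG, off=0): starts [2, 26, 35, 43, 85, 138, 152, 180, 187, 193, 199] → cuts [2, 26, 35, 43, 85, 138, 152, 180, 187, 193, 199]
  SqiV (CGAACA, off=2): starts [8, 18, 76, 96, 106, 113, 121, 128, 146, 160, 166, 174] → cuts [10, 20, 78, 98, 108, 115, 123, 130, 148, 162, 168, 176]

All cut coordinates (distinct, sorted): [2, 10, 20, 26, 35, 43, 78, 85, 98, 108, 115, 123, 130, 138, 148, 152, 162, 168, 176, 180, 187, 193, 199]

Fragment lengths:
  2→10: 8 bp
  10→20: 10 bp
  20→26: 6 bp
  26→35: 9 bp
  35→43: 8 bp
  43→78: 35 bp
  78→85: 7 bp
  85→98: 13 bp
  98→108: 10 bp
  108→115: 7 bp
  115→123: 8 bp
  123→130: 7 bp
  130→138: 8 bp
  138→148: 10 bp
  148→152: 4 bp
  152→162: 10 bp
  162→168: 6 bp
  168→176: 8 bp
  176→180: 4 bp
  180→187: 7 bp
  187→193: 6 bp
  193→199: 6 bp
  199→2 (wrap): 203-199+2 = 6 bp

[4,4,6,6,6,6,6,7,7,7,7,8,8,8,8,8,9,10,10,10,10,13,35]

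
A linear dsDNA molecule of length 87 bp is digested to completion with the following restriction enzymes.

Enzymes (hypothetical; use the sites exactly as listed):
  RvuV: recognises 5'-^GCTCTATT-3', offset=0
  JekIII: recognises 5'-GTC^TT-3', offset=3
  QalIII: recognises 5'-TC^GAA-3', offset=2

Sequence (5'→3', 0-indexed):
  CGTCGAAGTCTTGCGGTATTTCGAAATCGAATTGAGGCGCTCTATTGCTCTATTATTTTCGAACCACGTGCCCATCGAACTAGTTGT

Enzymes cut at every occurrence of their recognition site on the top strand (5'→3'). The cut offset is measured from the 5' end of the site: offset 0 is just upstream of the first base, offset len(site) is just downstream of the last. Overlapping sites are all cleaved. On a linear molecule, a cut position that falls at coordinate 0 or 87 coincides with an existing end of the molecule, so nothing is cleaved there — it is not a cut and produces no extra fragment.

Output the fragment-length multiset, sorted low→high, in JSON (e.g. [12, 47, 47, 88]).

Per-enzyme occurrences:
  RvuV (GCTCTATT, off=0): starts [38, 46] → cuts [38, 46]
  JekIII (GTCTT, off=3): starts [7] → cuts [10]
  QalIII (TCGAA, off=2): starts [2, 20, 26, 58, 74] → cuts [4, 22, 28, 60, 76]

Pooled cuts: [4, 10, 22, 28, 38, 46, 60, 76]

Fragments:
  [0,4): 4 bp
  [4,10): 6 bp
  [10,22): 12 bp
  [22,28): 6 bp
  [28,38): 10 bp
  [38,46): 8 bp
  [46,60): 14 bp
  [60,76): 16 bp
  [76,87): 11 bp

[4,6,6,8,10,11,12,14,16]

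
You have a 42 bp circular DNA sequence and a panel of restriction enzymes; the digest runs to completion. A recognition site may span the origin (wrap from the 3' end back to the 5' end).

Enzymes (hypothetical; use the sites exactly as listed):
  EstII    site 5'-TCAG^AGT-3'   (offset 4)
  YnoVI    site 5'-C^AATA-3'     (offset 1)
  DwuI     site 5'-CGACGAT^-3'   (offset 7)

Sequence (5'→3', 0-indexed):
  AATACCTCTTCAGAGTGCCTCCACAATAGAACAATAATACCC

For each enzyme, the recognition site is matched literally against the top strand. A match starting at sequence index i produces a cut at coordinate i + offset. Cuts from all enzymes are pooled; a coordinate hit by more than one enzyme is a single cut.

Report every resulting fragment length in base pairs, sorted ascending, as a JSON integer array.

Per-enzyme occurrences:
  EstII (TCAGAGT, off=4): starts [9] → cuts [13]
  YnoVI (CAATA, off=1): starts [23, 31, 41] → cuts [0, 24, 32]
  DwuI (CGACGAT, off=7): no sites

Pooled cuts: [0, 13, 24, 32]

Fragment lengths:
  0→13: 13 bp
  13→24: 11 bp
  24→32: 8 bp
  32→0 (wrap): 42-32+0 = 10 bp

[8,10,11,13]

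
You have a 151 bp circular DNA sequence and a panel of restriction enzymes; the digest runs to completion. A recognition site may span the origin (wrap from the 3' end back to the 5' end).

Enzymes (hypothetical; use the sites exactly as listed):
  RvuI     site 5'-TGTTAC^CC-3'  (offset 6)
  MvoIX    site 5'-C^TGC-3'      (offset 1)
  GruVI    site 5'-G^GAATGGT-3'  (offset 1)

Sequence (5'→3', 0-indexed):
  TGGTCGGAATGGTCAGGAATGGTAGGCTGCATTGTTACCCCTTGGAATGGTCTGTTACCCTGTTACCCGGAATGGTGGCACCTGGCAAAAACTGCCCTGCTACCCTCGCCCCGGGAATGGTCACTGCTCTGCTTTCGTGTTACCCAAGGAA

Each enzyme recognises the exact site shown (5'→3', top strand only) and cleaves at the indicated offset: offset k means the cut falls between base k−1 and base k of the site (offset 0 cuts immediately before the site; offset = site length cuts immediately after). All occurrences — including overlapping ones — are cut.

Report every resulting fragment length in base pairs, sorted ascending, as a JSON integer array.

[3,5,5,5,6,8,9,10,10,11,11,14,14,17,23]

Per-enzyme occurrences:
  RvuI (TGTTACCC, off=6): starts [32, 52, 60, 137] → cuts [38, 58, 66, 143]
  MvoIX (CTGC, off=1): starts [26, 91, 96, 123, 128] → cuts [27, 92, 97, 124, 129]
  GruVI (GGAATGGT, off=1): starts [5, 15, 43, 68, 113, 147] → cuts [6, 16, 44, 69, 114, 148]

Pooled cuts: [6, 16, 27, 38, 44, 58, 66, 69, 92, 97, 114, 124, 129, 143, 148]

Fragments:
  6→16: 10 bp
  16→27: 11 bp
  27→38: 11 bp
  38→44: 6 bp
  44→58: 14 bp
  58→66: 8 bp
  66→69: 3 bp
  69→92: 23 bp
  92→97: 5 bp
  97→114: 17 bp
  114→124: 10 bp
  124→129: 5 bp
  129→143: 14 bp
  143→148: 5 bp
  148→6 (wrap): 151-148+6 = 9 bp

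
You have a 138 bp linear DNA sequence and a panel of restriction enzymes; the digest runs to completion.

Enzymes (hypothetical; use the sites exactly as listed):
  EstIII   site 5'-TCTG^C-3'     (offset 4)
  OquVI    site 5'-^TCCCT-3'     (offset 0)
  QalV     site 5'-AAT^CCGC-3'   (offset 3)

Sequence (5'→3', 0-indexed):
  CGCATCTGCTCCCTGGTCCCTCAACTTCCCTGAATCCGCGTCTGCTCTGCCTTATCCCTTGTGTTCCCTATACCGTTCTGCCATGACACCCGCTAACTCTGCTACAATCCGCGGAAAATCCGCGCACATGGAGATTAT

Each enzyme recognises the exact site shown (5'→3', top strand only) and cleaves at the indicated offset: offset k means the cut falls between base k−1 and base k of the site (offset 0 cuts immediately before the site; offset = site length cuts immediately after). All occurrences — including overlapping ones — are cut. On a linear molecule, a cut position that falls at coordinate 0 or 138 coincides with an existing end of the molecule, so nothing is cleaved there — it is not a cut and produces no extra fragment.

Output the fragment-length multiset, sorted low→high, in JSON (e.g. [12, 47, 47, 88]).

Per-enzyme occurrences:
  EstIII TCTGC/4: at [4, 40, 45, 76, 97] ⇒ [8, 44, 49, 80, 101]
  OquVI TCCCT/0: at [9, 16, 26, 54, 64] ⇒ [9, 16, 26, 54, 64]
  QalV AATCCGC/3: at [32, 105, 116] ⇒ [35, 108, 119]

Pooled cuts: [8, 9, 16, 26, 35, 44, 49, 54, 64, 80, 101, 108, 119]

Fragments:
  [0,8): 8 bp
  [8,9): 1 bp
  [9,16): 7 bp
  [16,26): 10 bp
  [26,35): 9 bp
  [35,44): 9 bp
  [44,49): 5 bp
  [49,54): 5 bp
  [54,64): 10 bp
  [64,80): 16 bp
  [80,101): 21 bp
  [101,108): 7 bp
  [108,119): 11 bp
  [119,138): 19 bp

[1,5,5,7,7,8,9,9,10,10,11,16,19,21]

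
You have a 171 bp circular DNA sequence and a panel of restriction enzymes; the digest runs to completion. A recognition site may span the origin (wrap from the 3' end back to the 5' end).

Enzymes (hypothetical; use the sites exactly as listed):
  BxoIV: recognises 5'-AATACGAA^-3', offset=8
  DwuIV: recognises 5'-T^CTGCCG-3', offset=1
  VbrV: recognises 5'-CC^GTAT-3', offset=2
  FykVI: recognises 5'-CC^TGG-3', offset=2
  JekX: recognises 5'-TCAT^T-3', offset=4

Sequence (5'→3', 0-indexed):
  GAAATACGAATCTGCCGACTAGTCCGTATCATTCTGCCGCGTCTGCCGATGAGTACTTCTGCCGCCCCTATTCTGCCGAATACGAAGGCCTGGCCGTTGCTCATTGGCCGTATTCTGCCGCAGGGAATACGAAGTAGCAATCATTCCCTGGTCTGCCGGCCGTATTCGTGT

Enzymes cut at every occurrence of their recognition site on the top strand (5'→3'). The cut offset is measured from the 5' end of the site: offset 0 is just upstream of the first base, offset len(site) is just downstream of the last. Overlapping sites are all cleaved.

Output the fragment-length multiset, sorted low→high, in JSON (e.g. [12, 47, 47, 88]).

Per-enzyme occurrences:
  BxoIV AATACGAA/8: at [2, 78, 125] ⇒ [10, 86, 133]
  DwuIV TCTGCCG/1: at [10, 32, 41, 57, 71, 113, 151] ⇒ [11, 33, 42, 58, 72, 114, 152]
  VbrV CCGTAT/2: at [23, 107, 159] ⇒ [25, 109, 161]
  FykVI CCTGG/2: at [88, 146] ⇒ [90, 148]
  JekX TCATT/4: at [28, 100, 140] ⇒ [32, 104, 144]

All cut coordinates (distinct, sorted): [10, 11, 25, 32, 33, 42, 58, 72, 86, 90, 104, 109, 114, 133, 144, 148, 152, 161]

Fragment lengths:
  10→11: 1 bp
  11→25: 14 bp
  25→32: 7 bp
  32→33: 1 bp
  33→42: 9 bp
  42→58: 16 bp
  58→72: 14 bp
  72→86: 14 bp
  86→90: 4 bp
  90→104: 14 bp
  104→109: 5 bp
  109→114: 5 bp
  114→133: 19 bp
  133→144: 11 bp
  144→148: 4 bp
  148→152: 4 bp
  152→161: 9 bp
  161→10 (wrap): 171-161+10 = 20 bp

[1,1,4,4,4,5,5,7,9,9,11,14,14,14,14,16,19,20]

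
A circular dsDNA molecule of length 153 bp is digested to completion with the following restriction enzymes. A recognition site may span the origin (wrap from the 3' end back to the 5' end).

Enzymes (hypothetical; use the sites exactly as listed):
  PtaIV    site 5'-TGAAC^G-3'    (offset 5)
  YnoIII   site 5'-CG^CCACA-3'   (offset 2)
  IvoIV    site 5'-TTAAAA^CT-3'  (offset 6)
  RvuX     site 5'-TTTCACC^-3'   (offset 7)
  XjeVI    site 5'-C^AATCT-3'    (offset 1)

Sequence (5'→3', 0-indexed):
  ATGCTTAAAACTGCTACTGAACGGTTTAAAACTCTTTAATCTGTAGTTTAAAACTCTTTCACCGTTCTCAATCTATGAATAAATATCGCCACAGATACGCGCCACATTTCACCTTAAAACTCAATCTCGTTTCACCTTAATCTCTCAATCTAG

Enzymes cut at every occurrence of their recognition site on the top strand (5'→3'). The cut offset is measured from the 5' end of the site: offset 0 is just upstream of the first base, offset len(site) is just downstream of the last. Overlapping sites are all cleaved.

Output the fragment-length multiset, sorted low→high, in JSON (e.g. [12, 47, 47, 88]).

Per-enzyme occurrences:
  PtaIV TGAACG/5: at [17] ⇒ [22]
  YnoIII CGCCACA/2: at [86, 99] ⇒ [88, 101]
  IvoIV TTAAAACT/6: at [4, 25, 47, 113] ⇒ [10, 31, 53, 119]
  RvuX TTTCACC/7: at [56, 106, 129] ⇒ [63, 113, 136]
  XjeVI CAATCT/1: at [68, 121, 145] ⇒ [69, 122, 146]

Pooled cuts: [10, 22, 31, 53, 63, 69, 88, 101, 113, 119, 122, 136, 146]

Fragments:
  10→22: 12 bp
  22→31: 9 bp
  31→53: 22 bp
  53→63: 10 bp
  63→69: 6 bp
  69→88: 19 bp
  88→101: 13 bp
  101→113: 12 bp
  113→119: 6 bp
  119→122: 3 bp
  122→136: 14 bp
  136→146: 10 bp
  146→10 (wrap): 153-146+10 = 17 bp

[3,6,6,9,10,10,12,12,13,14,17,19,22]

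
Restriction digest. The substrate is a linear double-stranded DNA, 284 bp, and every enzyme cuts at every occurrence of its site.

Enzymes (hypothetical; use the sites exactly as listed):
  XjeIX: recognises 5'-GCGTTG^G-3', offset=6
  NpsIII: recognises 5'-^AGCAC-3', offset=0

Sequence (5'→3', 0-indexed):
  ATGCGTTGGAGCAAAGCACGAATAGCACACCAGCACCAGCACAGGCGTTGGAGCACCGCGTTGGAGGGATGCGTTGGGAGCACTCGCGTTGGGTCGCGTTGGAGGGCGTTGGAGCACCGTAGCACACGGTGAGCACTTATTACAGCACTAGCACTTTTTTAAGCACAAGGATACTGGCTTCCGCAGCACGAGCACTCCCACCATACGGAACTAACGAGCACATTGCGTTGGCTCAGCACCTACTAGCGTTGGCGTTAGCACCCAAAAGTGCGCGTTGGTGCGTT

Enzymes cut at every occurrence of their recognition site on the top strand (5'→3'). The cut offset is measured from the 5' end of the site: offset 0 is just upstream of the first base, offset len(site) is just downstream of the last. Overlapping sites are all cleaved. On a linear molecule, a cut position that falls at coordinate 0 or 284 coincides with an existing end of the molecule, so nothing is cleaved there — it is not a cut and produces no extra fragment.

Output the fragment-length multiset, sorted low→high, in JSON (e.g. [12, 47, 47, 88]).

Per-enzyme occurrences:
  XjeIX GCGTTGG/6: at [2, 44, 57, 70, 85, 95, 105, 224, 245, 271] ⇒ [8, 50, 63, 76, 91, 101, 111, 230, 251, 277]
  NpsIII AGCAC/0: at [14, 23, 31, 37, 51, 78, 112, 120, 131, 143, 149, 161, 184, 190, 216, 234, 256] ⇒ [14, 23, 31, 37, 51, 78, 112, 120, 131, 143, 149, 161, 184, 190, 216, 234, 256]

Pooled cuts: [8, 14, 23, 31, 37, 50, 51, 63, 76, 78, 91, 101, 111, 112, 120, 131, 143, 149, 161, 184, 190, 216, 230, 234, 251, 256, 277]

Fragments:
  [0,8): 8 bp
  [8,14): 6 bp
  [14,23): 9 bp
  [23,31): 8 bp
  [31,37): 6 bp
  [37,50): 13 bp
  [50,51): 1 bp
  [51,63): 12 bp
  [63,76): 13 bp
  [76,78): 2 bp
  [78,91): 13 bp
  [91,101): 10 bp
  [101,111): 10 bp
  [111,112): 1 bp
  [112,120): 8 bp
  [120,131): 11 bp
  [131,143): 12 bp
  [143,149): 6 bp
  [149,161): 12 bp
  [161,184): 23 bp
  [184,190): 6 bp
  [190,216): 26 bp
  [216,230): 14 bp
  [230,234): 4 bp
  [234,251): 17 bp
  [251,256): 5 bp
  [256,277): 21 bp
  [277,284): 7 bp

[1,1,2,4,5,6,6,6,6,7,8,8,8,9,10,10,11,12,12,12,13,13,13,14,17,21,23,26]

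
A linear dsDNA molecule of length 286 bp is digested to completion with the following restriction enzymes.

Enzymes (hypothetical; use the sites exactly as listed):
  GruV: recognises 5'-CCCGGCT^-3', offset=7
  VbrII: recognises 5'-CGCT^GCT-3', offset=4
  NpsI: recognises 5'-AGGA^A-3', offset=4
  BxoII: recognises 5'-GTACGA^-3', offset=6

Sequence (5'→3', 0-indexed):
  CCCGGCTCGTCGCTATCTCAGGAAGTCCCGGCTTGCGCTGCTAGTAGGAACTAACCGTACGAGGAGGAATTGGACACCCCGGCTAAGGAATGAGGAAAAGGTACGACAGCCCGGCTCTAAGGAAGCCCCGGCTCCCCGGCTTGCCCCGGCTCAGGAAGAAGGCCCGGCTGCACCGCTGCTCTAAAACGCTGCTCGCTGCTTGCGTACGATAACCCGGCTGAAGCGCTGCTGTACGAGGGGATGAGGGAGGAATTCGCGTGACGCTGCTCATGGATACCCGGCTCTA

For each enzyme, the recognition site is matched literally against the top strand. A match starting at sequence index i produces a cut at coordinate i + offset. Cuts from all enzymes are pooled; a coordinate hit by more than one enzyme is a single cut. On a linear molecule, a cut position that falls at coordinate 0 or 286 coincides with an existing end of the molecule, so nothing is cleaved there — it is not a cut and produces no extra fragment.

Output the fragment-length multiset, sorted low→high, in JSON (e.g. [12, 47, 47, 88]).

Scan for sites:
  GruV (CCCGGCT, off=7): starts [0, 26, 77, 109, 126, 134, 144, 162, 212, 276] → cuts [7, 33, 84, 116, 133, 141, 151, 169, 219, 283]
  VbrII (CGCTGCT, off=4): starts [35, 173, 186, 193, 223, 261] → cuts [39, 177, 190, 197, 227, 265]
  NpsI (AGGAA, off=4): starts [19, 45, 64, 85, 92, 119, 152, 247] → cuts [23, 49, 68, 89, 96, 123, 156, 251]
  BxoII (GTACGA, off=6): starts [56, 100, 203, 230] → cuts [62, 106, 209, 236]

All cut coordinates (distinct, sorted): [7, 23, 33, 39, 49, 62, 68, 84, 89, 96, 106, 116, 123, 133, 141, 151, 156, 169, 177, 190, 197, 209, 219, 227, 236, 251, 265, 283]

Fragment lengths:
  [0,7): 7 bp
  [7,23): 16 bp
  [23,33): 10 bp
  [33,39): 6 bp
  [39,49): 10 bp
  [49,62): 13 bp
  [62,68): 6 bp
  [68,84): 16 bp
  [84,89): 5 bp
  [89,96): 7 bp
  [96,106): 10 bp
  [106,116): 10 bp
  [116,123): 7 bp
  [123,133): 10 bp
  [133,141): 8 bp
  [141,151): 10 bp
  [151,156): 5 bp
  [156,169): 13 bp
  [169,177): 8 bp
  [177,190): 13 bp
  [190,197): 7 bp
  [197,209): 12 bp
  [209,219): 10 bp
  [219,227): 8 bp
  [227,236): 9 bp
  [236,251): 15 bp
  [251,265): 14 bp
  [265,283): 18 bp
  [283,286): 3 bp

[3,5,5,6,6,7,7,7,7,8,8,8,9,10,10,10,10,10,10,10,12,13,13,13,14,15,16,16,18]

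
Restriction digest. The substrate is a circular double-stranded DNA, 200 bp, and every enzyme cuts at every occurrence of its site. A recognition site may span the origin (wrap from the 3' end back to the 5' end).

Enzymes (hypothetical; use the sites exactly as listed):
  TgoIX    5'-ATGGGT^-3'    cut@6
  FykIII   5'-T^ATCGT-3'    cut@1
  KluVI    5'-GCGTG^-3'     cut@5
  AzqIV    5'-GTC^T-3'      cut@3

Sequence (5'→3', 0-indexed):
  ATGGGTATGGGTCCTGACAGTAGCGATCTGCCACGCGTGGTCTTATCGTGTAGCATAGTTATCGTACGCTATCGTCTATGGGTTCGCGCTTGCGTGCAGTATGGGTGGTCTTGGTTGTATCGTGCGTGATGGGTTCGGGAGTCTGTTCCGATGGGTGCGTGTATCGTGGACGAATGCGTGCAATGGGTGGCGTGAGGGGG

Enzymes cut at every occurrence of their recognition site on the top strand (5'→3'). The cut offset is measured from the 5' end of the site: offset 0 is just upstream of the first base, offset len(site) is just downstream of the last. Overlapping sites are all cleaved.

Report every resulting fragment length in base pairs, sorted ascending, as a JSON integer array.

Scan for sites:
  TgoIX (ATGGGT, off=6): starts [0, 6, 77, 100, 128, 150, 182] → cuts [6, 12, 83, 106, 134, 156, 188]
  FykIII (TATCGT, off=1): starts [43, 59, 69, 117, 161] → cuts [44, 60, 70, 118, 162]
  KluVI (GCGTG, off=5): starts [34, 91, 123, 156, 175, 189] → cuts [39, 96, 128, 161, 180, 194]
  AzqIV (GTCT, off=3): starts [39, 73, 107, 140] → cuts [42, 76, 110, 143]

All cut coordinates (distinct, sorted): [6, 12, 39, 42, 44, 60, 70, 76, 83, 96, 106, 110, 118, 128, 134, 143, 156, 161, 162, 180, 188, 194]

Fragment lengths:
  6→12: 6 bp
  12→39: 27 bp
  39→42: 3 bp
  42→44: 2 bp
  44→60: 16 bp
  60→70: 10 bp
  70→76: 6 bp
  76→83: 7 bp
  83→96: 13 bp
  96→106: 10 bp
  106→110: 4 bp
  110→118: 8 bp
  118→128: 10 bp
  128→134: 6 bp
  134→143: 9 bp
  143→156: 13 bp
  156→161: 5 bp
  161→162: 1 bp
  162→180: 18 bp
  180→188: 8 bp
  188→194: 6 bp
  194→6 (wrap): 200-194+6 = 12 bp

[1,2,3,4,5,6,6,6,6,7,8,8,9,10,10,10,12,13,13,16,18,27]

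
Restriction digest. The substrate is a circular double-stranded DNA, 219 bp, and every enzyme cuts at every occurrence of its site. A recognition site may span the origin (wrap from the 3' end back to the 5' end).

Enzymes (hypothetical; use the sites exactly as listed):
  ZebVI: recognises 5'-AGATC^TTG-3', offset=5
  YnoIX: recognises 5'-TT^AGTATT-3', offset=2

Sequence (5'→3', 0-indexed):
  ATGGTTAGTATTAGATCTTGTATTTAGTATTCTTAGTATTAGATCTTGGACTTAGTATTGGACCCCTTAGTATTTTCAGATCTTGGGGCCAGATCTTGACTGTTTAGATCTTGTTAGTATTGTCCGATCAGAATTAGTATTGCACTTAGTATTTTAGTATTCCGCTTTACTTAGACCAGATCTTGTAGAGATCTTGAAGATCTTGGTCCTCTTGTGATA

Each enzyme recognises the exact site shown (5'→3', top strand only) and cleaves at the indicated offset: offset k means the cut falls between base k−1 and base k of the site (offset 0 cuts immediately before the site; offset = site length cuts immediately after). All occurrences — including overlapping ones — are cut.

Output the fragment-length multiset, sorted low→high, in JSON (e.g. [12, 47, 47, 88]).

[5,8,8,8,9,9,11,11,11,12,13,14,15,15,20,23,27]

Site scan:
  ZebVI (AGATCTTG, off=5): starts [12, 40, 77, 90, 105, 177, 188, 197] → cuts [17, 45, 82, 95, 110, 182, 193, 202]
  YnoIX (TTAGTATT, off=2): starts [4, 23, 32, 51, 66, 113, 133, 145, 153] → cuts [6, 25, 34, 53, 68, 115, 135, 147, 155]

All cut coordinates (distinct, sorted): [6, 17, 25, 34, 45, 53, 68, 82, 95, 110, 115, 135, 147, 155, 182, 193, 202]

Fragments:
  6→17: 11 bp
  17→25: 8 bp
  25→34: 9 bp
  34→45: 11 bp
  45→53: 8 bp
  53→68: 15 bp
  68→82: 14 bp
  82→95: 13 bp
  95→110: 15 bp
  110→115: 5 bp
  115→135: 20 bp
  135→147: 12 bp
  147→155: 8 bp
  155→182: 27 bp
  182→193: 11 bp
  193→202: 9 bp
  202→6 (wrap): 219-202+6 = 23 bp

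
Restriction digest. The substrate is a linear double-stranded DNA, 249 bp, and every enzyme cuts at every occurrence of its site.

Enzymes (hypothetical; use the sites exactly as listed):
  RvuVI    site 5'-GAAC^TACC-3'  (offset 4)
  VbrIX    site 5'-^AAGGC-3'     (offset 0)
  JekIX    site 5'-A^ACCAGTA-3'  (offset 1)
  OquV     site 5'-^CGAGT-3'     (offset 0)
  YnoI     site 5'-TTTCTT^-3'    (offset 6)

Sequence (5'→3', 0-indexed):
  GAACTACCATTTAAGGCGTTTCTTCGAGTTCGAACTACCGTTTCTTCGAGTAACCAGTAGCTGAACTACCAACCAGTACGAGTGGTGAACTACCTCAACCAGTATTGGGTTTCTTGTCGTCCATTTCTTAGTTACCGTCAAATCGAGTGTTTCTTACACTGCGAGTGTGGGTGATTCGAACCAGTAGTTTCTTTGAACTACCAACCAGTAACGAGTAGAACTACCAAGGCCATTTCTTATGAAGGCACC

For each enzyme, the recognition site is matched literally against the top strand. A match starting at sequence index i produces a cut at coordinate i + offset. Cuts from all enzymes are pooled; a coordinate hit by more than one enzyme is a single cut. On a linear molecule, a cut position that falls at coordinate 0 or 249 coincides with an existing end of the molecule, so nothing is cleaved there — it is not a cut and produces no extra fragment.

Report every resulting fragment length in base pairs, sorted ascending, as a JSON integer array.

Scan for sites:
  RvuVI GAACTACC/4: at [0, 31, 62, 86, 194, 217] ⇒ [4, 35, 66, 90, 198, 221]
  VbrIX AAGGC/0: at [12, 225, 241] ⇒ [12, 225, 241]
  JekIX AACCAGTA/1: at [51, 70, 96, 178, 202] ⇒ [52, 71, 97, 179, 203]
  OquV CGAGT/0: at [24, 46, 78, 143, 161, 211] ⇒ [24, 46, 78, 143, 161, 211]
  YnoI TTTCTT/6: at [18, 40, 109, 123, 149, 187, 232] ⇒ [24, 46, 115, 129, 155, 193, 238]

All cut coordinates (distinct, sorted): [4, 12, 24, 35, 46, 52, 66, 71, 78, 90, 97, 115, 129, 143, 155, 161, 179, 193, 198, 203, 211, 221, 225, 238, 241]

Fragment lengths:
  [0,4): 4 bp
  [4,12): 8 bp
  [12,24): 12 bp
  [24,35): 11 bp
  [35,46): 11 bp
  [46,52): 6 bp
  [52,66): 14 bp
  [66,71): 5 bp
  [71,78): 7 bp
  [78,90): 12 bp
  [90,97): 7 bp
  [97,115): 18 bp
  [115,129): 14 bp
  [129,143): 14 bp
  [143,155): 12 bp
  [155,161): 6 bp
  [161,179): 18 bp
  [179,193): 14 bp
  [193,198): 5 bp
  [198,203): 5 bp
  [203,211): 8 bp
  [211,221): 10 bp
  [221,225): 4 bp
  [225,238): 13 bp
  [238,241): 3 bp
  [241,249): 8 bp

[3,4,4,5,5,5,6,6,7,7,8,8,8,10,11,11,12,12,12,13,14,14,14,14,18,18]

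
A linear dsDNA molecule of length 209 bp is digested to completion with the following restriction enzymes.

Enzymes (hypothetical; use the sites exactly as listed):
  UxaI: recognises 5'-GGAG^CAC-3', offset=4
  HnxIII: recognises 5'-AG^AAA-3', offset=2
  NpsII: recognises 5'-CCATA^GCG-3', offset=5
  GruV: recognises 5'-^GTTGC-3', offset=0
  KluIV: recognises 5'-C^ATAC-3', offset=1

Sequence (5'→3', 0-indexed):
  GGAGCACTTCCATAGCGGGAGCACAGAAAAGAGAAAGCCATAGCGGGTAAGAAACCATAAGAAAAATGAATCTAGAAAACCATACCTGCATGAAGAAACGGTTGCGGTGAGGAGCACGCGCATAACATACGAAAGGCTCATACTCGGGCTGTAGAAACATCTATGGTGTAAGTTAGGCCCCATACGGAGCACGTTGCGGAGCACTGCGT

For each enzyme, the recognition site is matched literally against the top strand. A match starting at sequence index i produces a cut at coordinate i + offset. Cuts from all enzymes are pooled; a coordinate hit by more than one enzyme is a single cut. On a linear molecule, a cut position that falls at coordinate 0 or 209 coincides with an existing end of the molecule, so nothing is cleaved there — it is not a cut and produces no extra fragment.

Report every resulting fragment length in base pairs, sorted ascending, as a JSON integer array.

[3,4,5,5,6,7,7,8,8,9,9,9,10,10,12,13,14,14,14,15,27]

Per-enzyme occurrences:
  UxaI (GGAGCAC, off=4): starts [0, 17, 110, 185, 197] → cuts [4, 21, 114, 189, 201]
  HnxIII (AGAAA, off=2): starts [24, 31, 49, 59, 73, 93, 152] → cuts [26, 33, 51, 61, 75, 95, 154]
  NpsII (CCATAGCG, off=5): starts [9, 37] → cuts [14, 42]
  GruV (GTTGC, off=0): starts [100, 192] → cuts [100, 192]
  KluIV (CATAC, off=1): starts [80, 125, 138, 180] → cuts [81, 126, 139, 181]

Pooled cuts: [4, 14, 21, 26, 33, 42, 51, 61, 75, 81, 95, 100, 114, 126, 139, 154, 181, 189, 192, 201]

Fragments:
  [0,4): 4 bp
  [4,14): 10 bp
  [14,21): 7 bp
  [21,26): 5 bp
  [26,33): 7 bp
  [33,42): 9 bp
  [42,51): 9 bp
  [51,61): 10 bp
  [61,75): 14 bp
  [75,81): 6 bp
  [81,95): 14 bp
  [95,100): 5 bp
  [100,114): 14 bp
  [114,126): 12 bp
  [126,139): 13 bp
  [139,154): 15 bp
  [154,181): 27 bp
  [181,189): 8 bp
  [189,192): 3 bp
  [192,201): 9 bp
  [201,209): 8 bp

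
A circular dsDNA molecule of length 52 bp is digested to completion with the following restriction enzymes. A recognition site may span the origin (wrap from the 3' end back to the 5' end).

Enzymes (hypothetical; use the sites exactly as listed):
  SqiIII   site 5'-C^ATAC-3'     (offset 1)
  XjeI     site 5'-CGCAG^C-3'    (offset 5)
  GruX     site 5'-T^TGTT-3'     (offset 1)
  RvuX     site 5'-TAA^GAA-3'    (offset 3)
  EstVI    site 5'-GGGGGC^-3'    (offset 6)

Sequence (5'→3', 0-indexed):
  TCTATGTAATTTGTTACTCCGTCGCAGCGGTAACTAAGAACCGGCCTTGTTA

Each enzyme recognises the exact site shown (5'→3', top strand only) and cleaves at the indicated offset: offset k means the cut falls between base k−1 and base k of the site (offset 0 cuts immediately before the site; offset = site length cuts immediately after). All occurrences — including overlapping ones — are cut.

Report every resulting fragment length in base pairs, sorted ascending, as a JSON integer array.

[10,10,16,16]

Site scan:
  SqiIII (CATAC, off=1): no sites
  XjeI (CGCAGC, off=5): starts [22] → cuts [27]
  GruX (TTGTT, off=1): starts [10, 46] → cuts [11, 47]
  RvuX (TAAGAA, off=3): starts [34] → cuts [37]
  EstVI (GGGGGC, off=6): no sites

All cut coordinates (distinct, sorted): [11, 27, 37, 47]

Fragment lengths:
  11→27: 16 bp
  27→37: 10 bp
  37→47: 10 bp
  47→11 (wrap): 52-47+11 = 16 bp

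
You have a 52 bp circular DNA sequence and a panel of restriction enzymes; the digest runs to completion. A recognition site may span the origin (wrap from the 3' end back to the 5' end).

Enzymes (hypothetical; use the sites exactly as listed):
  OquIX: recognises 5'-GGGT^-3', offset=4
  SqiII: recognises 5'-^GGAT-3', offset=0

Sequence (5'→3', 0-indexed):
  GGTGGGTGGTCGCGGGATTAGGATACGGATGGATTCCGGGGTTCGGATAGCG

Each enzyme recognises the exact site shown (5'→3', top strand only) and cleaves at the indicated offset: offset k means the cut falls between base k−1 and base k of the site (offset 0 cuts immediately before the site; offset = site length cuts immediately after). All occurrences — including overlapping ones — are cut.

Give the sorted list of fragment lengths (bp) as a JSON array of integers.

Scan for sites:
  OquIX (GGGT, off=4): starts [3, 38, 51] → cuts [3, 7, 42]
  SqiII (GGAT, off=0): starts [14, 20, 26, 30, 44] → cuts [14, 20, 26, 30, 44]

All cut coordinates (distinct, sorted): [3, 7, 14, 20, 26, 30, 42, 44]

Fragment lengths:
  3→7: 4 bp
  7→14: 7 bp
  14→20: 6 bp
  20→26: 6 bp
  26→30: 4 bp
  30→42: 12 bp
  42→44: 2 bp
  44→3 (wrap): 52-44+3 = 11 bp

[2,4,4,6,6,7,11,12]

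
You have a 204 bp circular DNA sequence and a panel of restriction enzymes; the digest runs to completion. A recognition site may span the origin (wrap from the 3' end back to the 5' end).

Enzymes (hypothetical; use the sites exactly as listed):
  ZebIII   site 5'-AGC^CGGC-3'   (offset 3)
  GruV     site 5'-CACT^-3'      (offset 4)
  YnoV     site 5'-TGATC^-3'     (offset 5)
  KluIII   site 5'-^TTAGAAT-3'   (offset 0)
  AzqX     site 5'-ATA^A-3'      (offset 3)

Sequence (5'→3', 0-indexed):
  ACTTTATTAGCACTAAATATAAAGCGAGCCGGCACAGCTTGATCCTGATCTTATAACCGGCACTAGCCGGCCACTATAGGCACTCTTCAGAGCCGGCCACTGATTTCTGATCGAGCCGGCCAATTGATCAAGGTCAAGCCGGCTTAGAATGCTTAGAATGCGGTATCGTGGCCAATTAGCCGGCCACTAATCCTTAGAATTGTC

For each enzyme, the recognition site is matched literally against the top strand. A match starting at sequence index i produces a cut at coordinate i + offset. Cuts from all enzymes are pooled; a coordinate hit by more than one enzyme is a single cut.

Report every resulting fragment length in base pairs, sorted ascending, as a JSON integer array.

Per-enzyme occurrences:
  ZebIII AGCCGGC/3: at [26, 64, 90, 113, 136, 177] ⇒ [29, 67, 93, 116, 139, 180]
  GruV CACT/4: at [10, 60, 71, 80, 97, 184, 203] ⇒ [3, 14, 64, 75, 84, 101, 188]
  YnoV TGATC/5: at [39, 45, 107, 124] ⇒ [44, 50, 112, 129]
  KluIII TTAGAAT/0: at [143, 152, 193] ⇒ [143, 152, 193]
  AzqX ATAA/3: at [18, 52] ⇒ [21, 55]

All cut coordinates (distinct, sorted): [3, 14, 21, 29, 44, 50, 55, 64, 67, 75, 84, 93, 101, 112, 116, 129, 139, 143, 152, 180, 188, 193]

Fragments:
  3→14: 11 bp
  14→21: 7 bp
  21→29: 8 bp
  29→44: 15 bp
  44→50: 6 bp
  50→55: 5 bp
  55→64: 9 bp
  64→67: 3 bp
  67→75: 8 bp
  75→84: 9 bp
  84→93: 9 bp
  93→101: 8 bp
  101→112: 11 bp
  112→116: 4 bp
  116→129: 13 bp
  129→139: 10 bp
  139→143: 4 bp
  143→152: 9 bp
  152→180: 28 bp
  180→188: 8 bp
  188→193: 5 bp
  193→3 (wrap): 204-193+3 = 14 bp

[3,4,4,5,5,6,7,8,8,8,8,9,9,9,9,10,11,11,13,14,15,28]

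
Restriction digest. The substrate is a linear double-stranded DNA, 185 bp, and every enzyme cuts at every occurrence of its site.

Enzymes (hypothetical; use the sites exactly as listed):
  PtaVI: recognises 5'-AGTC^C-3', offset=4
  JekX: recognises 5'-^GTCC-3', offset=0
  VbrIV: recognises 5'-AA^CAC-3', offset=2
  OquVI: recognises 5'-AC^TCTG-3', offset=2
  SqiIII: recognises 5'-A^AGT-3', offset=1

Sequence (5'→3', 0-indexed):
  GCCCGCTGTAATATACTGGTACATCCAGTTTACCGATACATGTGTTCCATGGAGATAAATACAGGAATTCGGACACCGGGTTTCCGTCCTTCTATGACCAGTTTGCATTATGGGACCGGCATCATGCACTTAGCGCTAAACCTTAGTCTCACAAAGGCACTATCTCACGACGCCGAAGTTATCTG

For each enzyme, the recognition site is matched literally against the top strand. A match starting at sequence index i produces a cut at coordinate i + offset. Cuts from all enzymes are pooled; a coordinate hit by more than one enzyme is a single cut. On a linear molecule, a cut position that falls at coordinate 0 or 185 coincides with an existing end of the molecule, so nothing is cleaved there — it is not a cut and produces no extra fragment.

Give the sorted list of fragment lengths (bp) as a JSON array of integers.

Site scan:
  PtaVI (AGTCC, off=4): no sites
  JekX GTCC/0: at [85] ⇒ [85]
  VbrIV (AACAC, off=2): no sites
  OquVI (ACTCTG, off=2): no sites
  SqiIII AAGT/1: at [175] ⇒ [176]

All cut coordinates (distinct, sorted): [85, 176]

Fragments:
  [0,85): 85 bp
  [85,176): 91 bp
  [176,185): 9 bp

[9,85,91]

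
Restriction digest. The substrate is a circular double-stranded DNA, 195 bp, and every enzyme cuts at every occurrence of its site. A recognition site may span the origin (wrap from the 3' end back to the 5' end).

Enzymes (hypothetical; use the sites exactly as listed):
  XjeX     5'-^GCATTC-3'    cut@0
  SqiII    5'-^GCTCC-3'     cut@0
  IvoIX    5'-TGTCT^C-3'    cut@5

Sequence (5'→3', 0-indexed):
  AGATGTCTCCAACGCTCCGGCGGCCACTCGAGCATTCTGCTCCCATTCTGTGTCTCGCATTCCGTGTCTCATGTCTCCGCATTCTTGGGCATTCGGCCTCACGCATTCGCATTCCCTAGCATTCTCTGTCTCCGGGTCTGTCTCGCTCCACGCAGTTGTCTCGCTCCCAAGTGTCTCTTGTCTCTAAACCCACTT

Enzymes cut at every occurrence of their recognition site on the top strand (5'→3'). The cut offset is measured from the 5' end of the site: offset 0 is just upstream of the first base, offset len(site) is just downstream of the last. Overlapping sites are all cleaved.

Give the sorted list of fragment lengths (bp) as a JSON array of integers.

Site scan:
  XjeX (GCATTC, off=0): starts [31, 56, 78, 88, 102, 108, 118] → cuts [31, 56, 78, 88, 102, 108, 118]
  SqiII (GCTCC, off=0): starts [13, 38, 144, 162] → cuts [13, 38, 144, 162]
  IvoIX (TGTCTC, off=5): starts [3, 50, 64, 71, 126, 138, 156, 171, 178] → cuts [8, 55, 69, 76, 131, 143, 161, 176, 183]

Pooled cuts: [8, 13, 31, 38, 55, 56, 69, 76, 78, 88, 102, 108, 118, 131, 143, 144, 161, 162, 176, 183]

Fragments:
  8→13: 5 bp
  13→31: 18 bp
  31→38: 7 bp
  38→55: 17 bp
  55→56: 1 bp
  56→69: 13 bp
  69→76: 7 bp
  76→78: 2 bp
  78→88: 10 bp
  88→102: 14 bp
  102→108: 6 bp
  108→118: 10 bp
  118→131: 13 bp
  131→143: 12 bp
  143→144: 1 bp
  144→161: 17 bp
  161→162: 1 bp
  162→176: 14 bp
  176→183: 7 bp
  183→8 (wrap): 195-183+8 = 20 bp

[1,1,1,2,5,6,7,7,7,10,10,12,13,13,14,14,17,17,18,20]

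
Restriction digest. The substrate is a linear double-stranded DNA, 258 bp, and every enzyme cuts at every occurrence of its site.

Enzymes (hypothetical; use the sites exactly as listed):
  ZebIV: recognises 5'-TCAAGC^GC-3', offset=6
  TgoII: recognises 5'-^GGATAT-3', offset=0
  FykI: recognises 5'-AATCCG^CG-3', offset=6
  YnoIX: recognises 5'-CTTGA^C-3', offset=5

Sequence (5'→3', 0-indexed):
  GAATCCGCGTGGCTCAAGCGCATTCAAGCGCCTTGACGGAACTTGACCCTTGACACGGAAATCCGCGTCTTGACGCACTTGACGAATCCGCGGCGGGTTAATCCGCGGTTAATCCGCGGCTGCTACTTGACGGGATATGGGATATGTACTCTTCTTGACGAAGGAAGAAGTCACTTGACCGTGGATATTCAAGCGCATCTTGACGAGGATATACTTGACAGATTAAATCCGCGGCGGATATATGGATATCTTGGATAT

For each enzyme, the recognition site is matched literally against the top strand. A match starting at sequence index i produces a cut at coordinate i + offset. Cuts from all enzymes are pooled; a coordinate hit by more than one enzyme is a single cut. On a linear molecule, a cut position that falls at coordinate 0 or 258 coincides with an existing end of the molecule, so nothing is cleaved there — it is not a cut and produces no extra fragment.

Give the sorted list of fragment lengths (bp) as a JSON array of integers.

[2,3,4,4,6,7,7,7,7,8,8,8,9,9,9,10,10,11,12,12,12,12,13,14,15,19,20]

Scan for sites:
  ZebIV TCAAGCGC/6: at [13, 23, 188] ⇒ [19, 29, 194]
  TgoII GGATAT/0: at [132, 139, 182, 206, 235, 243, 252] ⇒ [132, 139, 182, 206, 235, 243, 252]
  FykI AATCCGCG/6: at [1, 59, 84, 99, 110, 225] ⇒ [7, 65, 90, 105, 116, 231]
  YnoIX CTTGAC/5: at [31, 41, 48, 68, 77, 125, 153, 173, 198, 213] ⇒ [36, 46, 53, 73, 82, 130, 158, 178, 203, 218]

Pooled cuts: [7, 19, 29, 36, 46, 53, 65, 73, 82, 90, 105, 116, 130, 132, 139, 158, 178, 182, 194, 203, 206, 218, 231, 235, 243, 252]

Fragment lengths:
  [0,7): 7 bp
  [7,19): 12 bp
  [19,29): 10 bp
  [29,36): 7 bp
  [36,46): 10 bp
  [46,53): 7 bp
  [53,65): 12 bp
  [65,73): 8 bp
  [73,82): 9 bp
  [82,90): 8 bp
  [90,105): 15 bp
  [105,116): 11 bp
  [116,130): 14 bp
  [130,132): 2 bp
  [132,139): 7 bp
  [139,158): 19 bp
  [158,178): 20 bp
  [178,182): 4 bp
  [182,194): 12 bp
  [194,203): 9 bp
  [203,206): 3 bp
  [206,218): 12 bp
  [218,231): 13 bp
  [231,235): 4 bp
  [235,243): 8 bp
  [243,252): 9 bp
  [252,258): 6 bp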